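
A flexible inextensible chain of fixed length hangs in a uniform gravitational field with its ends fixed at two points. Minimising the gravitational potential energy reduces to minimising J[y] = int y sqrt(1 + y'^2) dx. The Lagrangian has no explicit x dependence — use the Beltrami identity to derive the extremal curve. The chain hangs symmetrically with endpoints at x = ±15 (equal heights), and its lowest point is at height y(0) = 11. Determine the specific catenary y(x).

The Lagrangian L(y, y') = y sqrt(1 + y'^2) has no explicit x dependence, so the Beltrami identity applies:
    L − y' ∂L/∂y' = C.
Compute ∂L/∂y' = y · y' / sqrt(1 + y'^2). Then
    L − y' ∂L/∂y'
    = y sqrt(1 + y'^2) − y · y'^2 / sqrt(1 + y'^2)
    = y (1 + y'^2 − y'^2) / sqrt(1 + y'^2)
    = y / sqrt(1 + y'^2) = C.
Squaring gives y^2 = C^2 (1 + y'^2), i.e.
    y'^2 = y^2 / C^2 − 1.
Separating variables,
    dy / sqrt(y^2 − C^2) = dx / C,
and integrating gives arccosh(y / C) = (x − a)/C, so
    y(x) = C cosh((x − a)/C),
the catenary. The constants C and a are fixed by the two endpoint conditions (and, for the hanging-chain problem, the length constraint selects C).
Now fit the given data. The endpoints x = ±15 are symmetric at equal height, so the catenary is even about its minimum: a = 0 and y(x) = C cosh(x/C). The lowest point is y(0) = C cosh(0) = C, and we are told y(0) = 11, so C = 11. Therefore
    y(x) = 11 cosh(x/11),
and at the endpoints
    y(±15) = 11 cosh(15/11).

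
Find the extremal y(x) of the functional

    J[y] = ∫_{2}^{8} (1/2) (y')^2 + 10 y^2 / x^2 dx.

The Lagrangian is L = (1/2) (y')^2 + 10 y^2 / x^2.
Compute ∂L/∂y = 20y/x^2, ∂L/∂y' = y'.
The Euler-Lagrange equation d/dx(∂L/∂y') − ∂L/∂y = 0 reduces to
    y'' − 20/x^2 · y = 0  (x > 0).
Its general solution is
    y(x) = A x^5 + B x^(-4),
with A, B fixed by the endpoint conditions.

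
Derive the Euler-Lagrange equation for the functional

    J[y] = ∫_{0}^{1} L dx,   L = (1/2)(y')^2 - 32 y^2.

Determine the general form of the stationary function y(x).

The Lagrangian is L = (1/2)(y')^2 - 32 y^2.
∂L/∂y = -64y.
∂L/∂y' = y'.
The Euler-Lagrange equation d/dx(∂L/∂y') − ∂L/∂y = 0 becomes:
    y'' + 64 y = 0
General solution: y(x) = A sin(8x) + B cos(8x), where A and B are arbitrary constants fixed by the endpoint conditions.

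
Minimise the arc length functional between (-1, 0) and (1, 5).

Arc-length functional: J[y] = ∫ sqrt(1 + (y')^2) dx.
Lagrangian L = sqrt(1 + (y')^2) has no explicit y dependence, so ∂L/∂y = 0 and the Euler-Lagrange equation gives
    d/dx( y' / sqrt(1 + (y')^2) ) = 0  ⇒  y' / sqrt(1 + (y')^2) = const.
Hence y' is constant, so y(x) is affine.
Fitting the endpoints (-1, 0) and (1, 5):
    slope m = (5 − 0) / (1 − (-1)) = 5/2,
    intercept c = 0 − m·(-1) = 5/2.
Extremal: y(x) = (5/2) x + 5/2.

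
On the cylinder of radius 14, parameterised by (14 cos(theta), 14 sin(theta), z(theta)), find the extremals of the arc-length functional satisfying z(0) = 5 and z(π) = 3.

Parameterise the cylinder of radius R = 14 as
    r(θ) = (14 cos θ, 14 sin θ, z(θ)).
The arc-length element is
    ds = sqrt(196 + (dz/dθ)^2) dθ,
so the Lagrangian is L = sqrt(196 + z'^2).
L depends on z' only, not on z or θ, so ∂L/∂z = 0 and
    ∂L/∂z' = z' / sqrt(196 + z'^2).
The Euler-Lagrange equation gives
    d/dθ( z' / sqrt(196 + z'^2) ) = 0,
so z' is constant. Integrating once:
    z(θ) = a θ + b,
a helix on the cylinder (a straight line when the cylinder is unrolled). The constants a, b are determined by the endpoint conditions.
With endpoint conditions z(0) = 5 and z(π) = 3: from z(0) = b we get b = 5, and a·π + 5 = 3 gives a = -2/π, so
    z(θ) = (-2/π) θ + 5.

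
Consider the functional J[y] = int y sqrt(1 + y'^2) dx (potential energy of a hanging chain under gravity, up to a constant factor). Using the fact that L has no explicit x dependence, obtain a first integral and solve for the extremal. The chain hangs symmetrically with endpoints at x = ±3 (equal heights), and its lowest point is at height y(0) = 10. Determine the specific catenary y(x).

The Lagrangian L(y, y') = y sqrt(1 + y'^2) has no explicit x dependence, so the Beltrami identity applies:
    L − y' ∂L/∂y' = C.
Compute ∂L/∂y' = y · y' / sqrt(1 + y'^2). Then
    L − y' ∂L/∂y'
    = y sqrt(1 + y'^2) − y · y'^2 / sqrt(1 + y'^2)
    = y (1 + y'^2 − y'^2) / sqrt(1 + y'^2)
    = y / sqrt(1 + y'^2) = C.
Squaring gives y^2 = C^2 (1 + y'^2), i.e.
    y'^2 = y^2 / C^2 − 1.
Separating variables,
    dy / sqrt(y^2 − C^2) = dx / C,
and integrating gives arccosh(y / C) = (x − a)/C, so
    y(x) = C cosh((x − a)/C),
the catenary. The constants C and a are fixed by the two endpoint conditions (and, for the hanging-chain problem, the length constraint selects C).
Now fit the given data. The endpoints x = ±3 are symmetric at equal height, so the catenary is even about its minimum: a = 0 and y(x) = C cosh(x/C). The lowest point is y(0) = C cosh(0) = C, and we are told y(0) = 10, so C = 10. Therefore
    y(x) = 10 cosh(x/10),
and at the endpoints
    y(±3) = 10 cosh(3/10).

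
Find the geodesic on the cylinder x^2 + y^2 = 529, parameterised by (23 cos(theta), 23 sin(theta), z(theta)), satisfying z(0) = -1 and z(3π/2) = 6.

Parameterise the cylinder of radius R = 23 as
    r(θ) = (23 cos θ, 23 sin θ, z(θ)).
The arc-length element is
    ds = sqrt(529 + (dz/dθ)^2) dθ,
so the Lagrangian is L = sqrt(529 + z'^2).
L depends on z' only, not on z or θ, so ∂L/∂z = 0 and
    ∂L/∂z' = z' / sqrt(529 + z'^2).
The Euler-Lagrange equation gives
    d/dθ( z' / sqrt(529 + z'^2) ) = 0,
so z' is constant. Integrating once:
    z(θ) = a θ + b,
a helix on the cylinder (a straight line when the cylinder is unrolled). The constants a, b are determined by the endpoint conditions.
With endpoint conditions z(0) = -1 and z(3π/2) = 6: from z(0) = b we get b = -1, and a·3π/2 + -1 = 6 gives a = 14/(3π), so
    z(θ) = (14/(3π)) θ − 1.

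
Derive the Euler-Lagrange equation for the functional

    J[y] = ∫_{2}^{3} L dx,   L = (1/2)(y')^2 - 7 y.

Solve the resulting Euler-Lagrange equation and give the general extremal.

The Lagrangian is L = (1/2)(y')^2 - 7 y.
∂L/∂y = -7.
∂L/∂y' = y'.
The Euler-Lagrange equation d/dx(∂L/∂y') − ∂L/∂y = 0 becomes:
    y'' + 7 = 0
General solution: y(x) = -(7/2) x^2 + A x + B, where A and B are arbitrary constants fixed by the endpoint conditions.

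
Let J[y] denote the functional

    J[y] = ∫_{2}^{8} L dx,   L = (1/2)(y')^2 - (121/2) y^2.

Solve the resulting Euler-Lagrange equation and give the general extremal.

The Lagrangian is L = (1/2)(y')^2 - (121/2) y^2.
∂L/∂y = -121y.
∂L/∂y' = y'.
The Euler-Lagrange equation d/dx(∂L/∂y') − ∂L/∂y = 0 becomes:
    y'' + 121 y = 0
General solution: y(x) = A sin(11x) + B cos(11x), where A and B are arbitrary constants fixed by the endpoint conditions.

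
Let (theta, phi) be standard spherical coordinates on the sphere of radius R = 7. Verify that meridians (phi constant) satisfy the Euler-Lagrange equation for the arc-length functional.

On the sphere of radius R = 7 with spherical coordinates (θ, φ), the induced metric is
    ds^2 = 49(dθ^2 + sin^2(θ) dφ^2).
Using θ as the parameter, the arc-length functional becomes
    J[φ] = ∫ 7 sqrt(1 + sin^2(θ) (dφ/dθ)^2) dθ.
So L = 7 sqrt(1 + sin^2(θ) φ'^2). Compute
    ∂L/∂φ = 0  (L has no explicit φ dependence),
    ∂L/∂φ' = 7 sin^2(θ) φ' / sqrt(1 + sin^2(θ) φ'^2).
For the candidate φ(θ) = c (constant), φ' = 0, so ∂L/∂φ' evaluated along the candidate vanishes, and ∂L/∂φ is identically zero. Hence
    d/dθ(∂L/∂φ') − ∂L/∂φ = 0
is satisfied. Therefore meridians φ = const are extremals of arc length — they are geodesics on the sphere.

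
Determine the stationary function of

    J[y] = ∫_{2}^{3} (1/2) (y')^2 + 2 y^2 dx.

The Lagrangian is L = (1/2) (y')^2 + 2 y^2.
Compute ∂L/∂y = 4y, ∂L/∂y' = y'.
The Euler-Lagrange equation d/dx(∂L/∂y') − ∂L/∂y = 0 reduces to
    y'' − 4 y = 0.
Its general solution is
    y(x) = A e^(2x) + B e^(−2x),
with A, B fixed by the endpoint conditions.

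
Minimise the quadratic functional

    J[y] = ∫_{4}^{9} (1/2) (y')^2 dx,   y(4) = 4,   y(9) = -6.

The Lagrangian is L = (1/2) (y')^2.
Compute ∂L/∂y = 0, ∂L/∂y' = y'.
The Euler-Lagrange equation d/dx(∂L/∂y') − ∂L/∂y = 0 reduces to
    y'' = 0.
Its general solution is
    y(x) = A x + B,
with A, B fixed by the endpoint conditions.
Applying the endpoint conditions y(4) = 4 and y(9) = -6: solve A·4 + B = 4 and A·9 + B = -6. Subtracting gives A(9 − 4) = -6 − 4, so A = -2, and B = 4 − A·4 = 12. Therefore
    y(x) = -2 x + 12.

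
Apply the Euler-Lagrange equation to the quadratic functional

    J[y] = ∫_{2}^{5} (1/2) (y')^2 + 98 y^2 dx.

The Lagrangian is L = (1/2) (y')^2 + 98 y^2.
Compute ∂L/∂y = 196y, ∂L/∂y' = y'.
The Euler-Lagrange equation d/dx(∂L/∂y') − ∂L/∂y = 0 reduces to
    y'' − 196 y = 0.
Its general solution is
    y(x) = A e^(14x) + B e^(−14x),
with A, B fixed by the endpoint conditions.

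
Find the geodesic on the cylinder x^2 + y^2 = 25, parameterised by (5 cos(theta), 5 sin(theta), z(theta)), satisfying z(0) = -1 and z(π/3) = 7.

Parameterise the cylinder of radius R = 5 as
    r(θ) = (5 cos θ, 5 sin θ, z(θ)).
The arc-length element is
    ds = sqrt(25 + (dz/dθ)^2) dθ,
so the Lagrangian is L = sqrt(25 + z'^2).
L depends on z' only, not on z or θ, so ∂L/∂z = 0 and
    ∂L/∂z' = z' / sqrt(25 + z'^2).
The Euler-Lagrange equation gives
    d/dθ( z' / sqrt(25 + z'^2) ) = 0,
so z' is constant. Integrating once:
    z(θ) = a θ + b,
a helix on the cylinder (a straight line when the cylinder is unrolled). The constants a, b are determined by the endpoint conditions.
With endpoint conditions z(0) = -1 and z(π/3) = 7: from z(0) = b we get b = -1, and a·π/3 + -1 = 7 gives a = 24/π, so
    z(θ) = (24/π) θ − 1.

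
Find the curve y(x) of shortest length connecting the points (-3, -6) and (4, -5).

Arc-length functional: J[y] = ∫ sqrt(1 + (y')^2) dx.
Lagrangian L = sqrt(1 + (y')^2) has no explicit y dependence, so ∂L/∂y = 0 and the Euler-Lagrange equation gives
    d/dx( y' / sqrt(1 + (y')^2) ) = 0  ⇒  y' / sqrt(1 + (y')^2) = const.
Hence y' is constant, so y(x) is affine.
Fitting the endpoints (-3, -6) and (4, -5):
    slope m = ((-5) − (-6)) / (4 − (-3)) = 1/7,
    intercept c = (-6) − m·(-3) = -39/7.
Extremal: y(x) = (1/7) x - 39/7.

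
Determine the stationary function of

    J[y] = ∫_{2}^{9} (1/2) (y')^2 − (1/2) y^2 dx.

The Lagrangian is L = (1/2) (y')^2 − (1/2) y^2.
Compute ∂L/∂y = -y, ∂L/∂y' = y'.
The Euler-Lagrange equation d/dx(∂L/∂y') − ∂L/∂y = 0 reduces to
    y'' + y = 0.
Its general solution is
    y(x) = A sin(x) + B cos(x),
with A, B fixed by the endpoint conditions.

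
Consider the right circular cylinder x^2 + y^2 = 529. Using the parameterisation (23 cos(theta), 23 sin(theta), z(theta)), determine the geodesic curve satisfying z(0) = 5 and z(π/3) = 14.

Parameterise the cylinder of radius R = 23 as
    r(θ) = (23 cos θ, 23 sin θ, z(θ)).
The arc-length element is
    ds = sqrt(529 + (dz/dθ)^2) dθ,
so the Lagrangian is L = sqrt(529 + z'^2).
L depends on z' only, not on z or θ, so ∂L/∂z = 0 and
    ∂L/∂z' = z' / sqrt(529 + z'^2).
The Euler-Lagrange equation gives
    d/dθ( z' / sqrt(529 + z'^2) ) = 0,
so z' is constant. Integrating once:
    z(θ) = a θ + b,
a helix on the cylinder (a straight line when the cylinder is unrolled). The constants a, b are determined by the endpoint conditions.
With endpoint conditions z(0) = 5 and z(π/3) = 14: from z(0) = b we get b = 5, and a·π/3 + 5 = 14 gives a = 27/π, so
    z(θ) = (27/π) θ + 5.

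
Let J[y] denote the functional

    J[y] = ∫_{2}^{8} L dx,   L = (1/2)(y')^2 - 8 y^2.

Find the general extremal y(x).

The Lagrangian is L = (1/2)(y')^2 - 8 y^2.
∂L/∂y = -16y.
∂L/∂y' = y'.
The Euler-Lagrange equation d/dx(∂L/∂y') − ∂L/∂y = 0 becomes:
    y'' + 16 y = 0
General solution: y(x) = A sin(4x) + B cos(4x), where A and B are arbitrary constants fixed by the endpoint conditions.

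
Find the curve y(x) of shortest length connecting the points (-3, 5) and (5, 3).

Arc-length functional: J[y] = ∫ sqrt(1 + (y')^2) dx.
Lagrangian L = sqrt(1 + (y')^2) has no explicit y dependence, so ∂L/∂y = 0 and the Euler-Lagrange equation gives
    d/dx( y' / sqrt(1 + (y')^2) ) = 0  ⇒  y' / sqrt(1 + (y')^2) = const.
Hence y' is constant, so y(x) is affine.
Fitting the endpoints (-3, 5) and (5, 3):
    slope m = (3 − 5) / (5 − (-3)) = -1/4,
    intercept c = 5 − m·(-3) = 17/4.
Extremal: y(x) = (-1/4) x + 17/4.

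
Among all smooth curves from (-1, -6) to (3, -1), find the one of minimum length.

Arc-length functional: J[y] = ∫ sqrt(1 + (y')^2) dx.
Lagrangian L = sqrt(1 + (y')^2) has no explicit y dependence, so ∂L/∂y = 0 and the Euler-Lagrange equation gives
    d/dx( y' / sqrt(1 + (y')^2) ) = 0  ⇒  y' / sqrt(1 + (y')^2) = const.
Hence y' is constant, so y(x) is affine.
Fitting the endpoints (-1, -6) and (3, -1):
    slope m = ((-1) − (-6)) / (3 − (-1)) = 5/4,
    intercept c = (-6) − m·(-1) = -19/4.
Extremal: y(x) = (5/4) x - 19/4.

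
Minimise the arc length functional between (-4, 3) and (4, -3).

Arc-length functional: J[y] = ∫ sqrt(1 + (y')^2) dx.
Lagrangian L = sqrt(1 + (y')^2) has no explicit y dependence, so ∂L/∂y = 0 and the Euler-Lagrange equation gives
    d/dx( y' / sqrt(1 + (y')^2) ) = 0  ⇒  y' / sqrt(1 + (y')^2) = const.
Hence y' is constant, so y(x) is affine.
Fitting the endpoints (-4, 3) and (4, -3):
    slope m = ((-3) − 3) / (4 − (-4)) = -3/4,
    intercept c = 3 − m·(-4) = 0.
Extremal: y(x) = (-3/4) x.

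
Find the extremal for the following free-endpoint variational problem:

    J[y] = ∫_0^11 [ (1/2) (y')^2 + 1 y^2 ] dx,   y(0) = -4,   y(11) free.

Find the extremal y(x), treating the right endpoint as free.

The Lagrangian L = (1/2) (y')^2 + 1 y^2 gives
    ∂L/∂y = 2 y,   ∂L/∂y' = y'.
Euler-Lagrange: y'' − 2 y = 0.
With k = sqrt(2), the general solution is
    y(x) = A cosh(sqrt(2) x) + B sinh(sqrt(2) x).
Fixed left endpoint y(0) = -4 ⇒ A = -4.
The right endpoint x = 11 is free, so the natural (transversality) condition is ∂L/∂y' |_{x=11} = 0, i.e. y'(11) = 0.
Compute y'(x) = A k sinh(k x) + B k cosh(k x), so
    y'(11) = A k sinh(k·11) + B k cosh(k·11) = 0
    ⇒ B = −A tanh(k·11) = 4 tanh(sqrt(2)·11).
Therefore the extremal is
    y(x) = −4 cosh(sqrt(2) x) + 4 tanh(sqrt(2)·11) sinh(sqrt(2) x).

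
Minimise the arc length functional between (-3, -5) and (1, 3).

Arc-length functional: J[y] = ∫ sqrt(1 + (y')^2) dx.
Lagrangian L = sqrt(1 + (y')^2) has no explicit y dependence, so ∂L/∂y = 0 and the Euler-Lagrange equation gives
    d/dx( y' / sqrt(1 + (y')^2) ) = 0  ⇒  y' / sqrt(1 + (y')^2) = const.
Hence y' is constant, so y(x) is affine.
Fitting the endpoints (-3, -5) and (1, 3):
    slope m = (3 − (-5)) / (1 − (-3)) = 2,
    intercept c = (-5) − m·(-3) = 1.
Extremal: y(x) = 2 x + 1.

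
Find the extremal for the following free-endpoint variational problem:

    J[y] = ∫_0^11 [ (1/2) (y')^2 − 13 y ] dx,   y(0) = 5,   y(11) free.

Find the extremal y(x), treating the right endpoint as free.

The Lagrangian L = (1/2) (y')^2 − 13 y gives
    ∂L/∂y = −13,   ∂L/∂y' = y'.
Euler-Lagrange: d/dx(y') − (−13) = 0, i.e. y'' + 13 = 0, so
    y(x) = −(13/2) x^2 + C1 x + C2.
Fixed left endpoint y(0) = 5 ⇒ C2 = 5.
The right endpoint x = 11 is free, so the natural (transversality) condition is ∂L/∂y' |_{x=11} = 0, i.e. y'(11) = 0.
Compute y'(x) = −13 x + C1, so y'(11) = −143 + C1 = 0 ⇒ C1 = 143.
Therefore the extremal is
    y(x) = −(13/2) x^2 + 143 x + 5.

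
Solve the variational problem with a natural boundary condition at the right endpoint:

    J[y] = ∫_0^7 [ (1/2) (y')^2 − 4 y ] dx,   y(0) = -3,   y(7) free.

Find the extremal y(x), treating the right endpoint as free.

The Lagrangian L = (1/2) (y')^2 − 4 y gives
    ∂L/∂y = −4,   ∂L/∂y' = y'.
Euler-Lagrange: d/dx(y') − (−4) = 0, i.e. y'' + 4 = 0, so
    y(x) = −(4/2) x^2 + C1 x + C2.
Fixed left endpoint y(0) = -3 ⇒ C2 = -3.
The right endpoint x = 7 is free, so the natural (transversality) condition is ∂L/∂y' |_{x=7} = 0, i.e. y'(7) = 0.
Compute y'(x) = −4 x + C1, so y'(7) = −28 + C1 = 0 ⇒ C1 = 28.
Therefore the extremal is
    y(x) = −2 x^2 + 28 x − 3.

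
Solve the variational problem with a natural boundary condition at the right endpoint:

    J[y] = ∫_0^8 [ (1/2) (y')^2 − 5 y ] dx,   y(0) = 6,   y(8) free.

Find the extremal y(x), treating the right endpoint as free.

The Lagrangian L = (1/2) (y')^2 − 5 y gives
    ∂L/∂y = −5,   ∂L/∂y' = y'.
Euler-Lagrange: d/dx(y') − (−5) = 0, i.e. y'' + 5 = 0, so
    y(x) = −(5/2) x^2 + C1 x + C2.
Fixed left endpoint y(0) = 6 ⇒ C2 = 6.
The right endpoint x = 8 is free, so the natural (transversality) condition is ∂L/∂y' |_{x=8} = 0, i.e. y'(8) = 0.
Compute y'(x) = −5 x + C1, so y'(8) = −40 + C1 = 0 ⇒ C1 = 40.
Therefore the extremal is
    y(x) = −(5/2) x^2 + 40 x + 6.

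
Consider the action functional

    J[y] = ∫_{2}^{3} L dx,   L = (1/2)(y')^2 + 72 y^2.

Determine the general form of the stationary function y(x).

The Lagrangian is L = (1/2)(y')^2 + 72 y^2.
∂L/∂y = 144y.
∂L/∂y' = y'.
The Euler-Lagrange equation d/dx(∂L/∂y') − ∂L/∂y = 0 becomes:
    y'' - 144 y = 0
General solution: y(x) = A e^(12x) + B e^(-12x), where A and B are arbitrary constants fixed by the endpoint conditions.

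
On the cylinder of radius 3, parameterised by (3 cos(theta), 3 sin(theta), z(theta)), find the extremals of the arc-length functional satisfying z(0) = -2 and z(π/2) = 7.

Parameterise the cylinder of radius R = 3 as
    r(θ) = (3 cos θ, 3 sin θ, z(θ)).
The arc-length element is
    ds = sqrt(9 + (dz/dθ)^2) dθ,
so the Lagrangian is L = sqrt(9 + z'^2).
L depends on z' only, not on z or θ, so ∂L/∂z = 0 and
    ∂L/∂z' = z' / sqrt(9 + z'^2).
The Euler-Lagrange equation gives
    d/dθ( z' / sqrt(9 + z'^2) ) = 0,
so z' is constant. Integrating once:
    z(θ) = a θ + b,
a helix on the cylinder (a straight line when the cylinder is unrolled). The constants a, b are determined by the endpoint conditions.
With endpoint conditions z(0) = -2 and z(π/2) = 7: from z(0) = b we get b = -2, and a·π/2 + -2 = 7 gives a = 18/π, so
    z(θ) = (18/π) θ − 2.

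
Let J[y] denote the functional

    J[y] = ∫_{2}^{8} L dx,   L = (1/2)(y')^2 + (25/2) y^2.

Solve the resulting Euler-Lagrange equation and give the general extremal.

The Lagrangian is L = (1/2)(y')^2 + (25/2) y^2.
∂L/∂y = 25y.
∂L/∂y' = y'.
The Euler-Lagrange equation d/dx(∂L/∂y') − ∂L/∂y = 0 becomes:
    y'' - 25 y = 0
General solution: y(x) = A e^(5x) + B e^(-5x), where A and B are arbitrary constants fixed by the endpoint conditions.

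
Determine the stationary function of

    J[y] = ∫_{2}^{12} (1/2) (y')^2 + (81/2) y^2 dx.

The Lagrangian is L = (1/2) (y')^2 + (81/2) y^2.
Compute ∂L/∂y = 81y, ∂L/∂y' = y'.
The Euler-Lagrange equation d/dx(∂L/∂y') − ∂L/∂y = 0 reduces to
    y'' − 81 y = 0.
Its general solution is
    y(x) = A e^(9x) + B e^(−9x),
with A, B fixed by the endpoint conditions.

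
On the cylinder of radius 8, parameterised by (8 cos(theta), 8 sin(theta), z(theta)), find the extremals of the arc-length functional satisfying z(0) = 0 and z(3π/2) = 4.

Parameterise the cylinder of radius R = 8 as
    r(θ) = (8 cos θ, 8 sin θ, z(θ)).
The arc-length element is
    ds = sqrt(64 + (dz/dθ)^2) dθ,
so the Lagrangian is L = sqrt(64 + z'^2).
L depends on z' only, not on z or θ, so ∂L/∂z = 0 and
    ∂L/∂z' = z' / sqrt(64 + z'^2).
The Euler-Lagrange equation gives
    d/dθ( z' / sqrt(64 + z'^2) ) = 0,
so z' is constant. Integrating once:
    z(θ) = a θ + b,
a helix on the cylinder (a straight line when the cylinder is unrolled). The constants a, b are determined by the endpoint conditions.
With endpoint conditions z(0) = 0 and z(3π/2) = 4: from z(0) = b we get b = 0, and a·3π/2 + 0 = 4 gives a = 8/(3π), so
    z(θ) = (8/(3π)) θ.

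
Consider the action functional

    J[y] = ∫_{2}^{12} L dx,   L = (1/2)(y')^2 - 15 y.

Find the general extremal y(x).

The Lagrangian is L = (1/2)(y')^2 - 15 y.
∂L/∂y = -15.
∂L/∂y' = y'.
The Euler-Lagrange equation d/dx(∂L/∂y') − ∂L/∂y = 0 becomes:
    y'' + 15 = 0
General solution: y(x) = -(15/2) x^2 + A x + B, where A and B are arbitrary constants fixed by the endpoint conditions.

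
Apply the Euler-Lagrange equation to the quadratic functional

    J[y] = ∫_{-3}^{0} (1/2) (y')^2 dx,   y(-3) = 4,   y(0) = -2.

The Lagrangian is L = (1/2) (y')^2.
Compute ∂L/∂y = 0, ∂L/∂y' = y'.
The Euler-Lagrange equation d/dx(∂L/∂y') − ∂L/∂y = 0 reduces to
    y'' = 0.
Its general solution is
    y(x) = A x + B,
with A, B fixed by the endpoint conditions.
Applying the endpoint conditions y(-3) = 4 and y(0) = -2: solve A·-3 + B = 4 and A·0 + B = -2. Subtracting gives A(0 − -3) = -2 − 4, so A = -2, and B = 4 − A·-3 = -2. Therefore
    y(x) = -2 x - 2.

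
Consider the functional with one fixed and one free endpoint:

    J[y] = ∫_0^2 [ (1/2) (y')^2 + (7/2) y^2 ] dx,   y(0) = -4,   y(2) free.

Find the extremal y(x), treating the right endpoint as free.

The Lagrangian L = (1/2) (y')^2 + (7/2) y^2 gives
    ∂L/∂y = 7 y,   ∂L/∂y' = y'.
Euler-Lagrange: y'' − 7 y = 0.
With k = sqrt(7), the general solution is
    y(x) = A cosh(sqrt(7) x) + B sinh(sqrt(7) x).
Fixed left endpoint y(0) = -4 ⇒ A = -4.
The right endpoint x = 2 is free, so the natural (transversality) condition is ∂L/∂y' |_{x=2} = 0, i.e. y'(2) = 0.
Compute y'(x) = A k sinh(k x) + B k cosh(k x), so
    y'(2) = A k sinh(k·2) + B k cosh(k·2) = 0
    ⇒ B = −A tanh(k·2) = 4 tanh(sqrt(7)·2).
Therefore the extremal is
    y(x) = −4 cosh(sqrt(7) x) + 4 tanh(sqrt(7)·2) sinh(sqrt(7) x).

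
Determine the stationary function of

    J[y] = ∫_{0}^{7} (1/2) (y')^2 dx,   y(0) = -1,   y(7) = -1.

The Lagrangian is L = (1/2) (y')^2.
Compute ∂L/∂y = 0, ∂L/∂y' = y'.
The Euler-Lagrange equation d/dx(∂L/∂y') − ∂L/∂y = 0 reduces to
    y'' = 0.
Its general solution is
    y(x) = A x + B,
with A, B fixed by the endpoint conditions.
Applying the endpoint conditions y(0) = -1 and y(7) = -1: solve A·0 + B = -1 and A·7 + B = -1. Subtracting gives A(7 − 0) = -1 − -1, so A = 0, and B = -1 − A·0 = -1. Therefore
    y(x) = -1.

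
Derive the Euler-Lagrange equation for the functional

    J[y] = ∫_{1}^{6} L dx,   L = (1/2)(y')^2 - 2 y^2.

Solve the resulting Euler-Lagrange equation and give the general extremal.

The Lagrangian is L = (1/2)(y')^2 - 2 y^2.
∂L/∂y = -4y.
∂L/∂y' = y'.
The Euler-Lagrange equation d/dx(∂L/∂y') − ∂L/∂y = 0 becomes:
    y'' + 4 y = 0
General solution: y(x) = A sin(2x) + B cos(2x), where A and B are arbitrary constants fixed by the endpoint conditions.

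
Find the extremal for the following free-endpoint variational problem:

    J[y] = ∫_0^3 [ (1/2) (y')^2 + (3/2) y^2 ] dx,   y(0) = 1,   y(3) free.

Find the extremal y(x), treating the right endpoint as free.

The Lagrangian L = (1/2) (y')^2 + (3/2) y^2 gives
    ∂L/∂y = 3 y,   ∂L/∂y' = y'.
Euler-Lagrange: y'' − 3 y = 0.
With k = sqrt(3), the general solution is
    y(x) = A cosh(sqrt(3) x) + B sinh(sqrt(3) x).
Fixed left endpoint y(0) = 1 ⇒ A = 1.
The right endpoint x = 3 is free, so the natural (transversality) condition is ∂L/∂y' |_{x=3} = 0, i.e. y'(3) = 0.
Compute y'(x) = A k sinh(k x) + B k cosh(k x), so
    y'(3) = A k sinh(k·3) + B k cosh(k·3) = 0
    ⇒ B = −A tanh(k·3) = − tanh(sqrt(3)·3).
Therefore the extremal is
    y(x) = cosh(sqrt(3) x) − tanh(sqrt(3)·3) sinh(sqrt(3) x).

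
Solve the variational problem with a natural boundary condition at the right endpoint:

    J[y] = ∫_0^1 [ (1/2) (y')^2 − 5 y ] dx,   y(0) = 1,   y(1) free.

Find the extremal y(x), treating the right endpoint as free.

The Lagrangian L = (1/2) (y')^2 − 5 y gives
    ∂L/∂y = −5,   ∂L/∂y' = y'.
Euler-Lagrange: d/dx(y') − (−5) = 0, i.e. y'' + 5 = 0, so
    y(x) = −(5/2) x^2 + C1 x + C2.
Fixed left endpoint y(0) = 1 ⇒ C2 = 1.
The right endpoint x = 1 is free, so the natural (transversality) condition is ∂L/∂y' |_{x=1} = 0, i.e. y'(1) = 0.
Compute y'(x) = −5 x + C1, so y'(1) = −5 + C1 = 0 ⇒ C1 = 5.
Therefore the extremal is
    y(x) = −(5/2) x^2 + 5 x + 1.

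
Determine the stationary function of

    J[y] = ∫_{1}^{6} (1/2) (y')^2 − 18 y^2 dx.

The Lagrangian is L = (1/2) (y')^2 − 18 y^2.
Compute ∂L/∂y = -36y, ∂L/∂y' = y'.
The Euler-Lagrange equation d/dx(∂L/∂y') − ∂L/∂y = 0 reduces to
    y'' + 36 y = 0.
Its general solution is
    y(x) = A sin(6x) + B cos(6x),
with A, B fixed by the endpoint conditions.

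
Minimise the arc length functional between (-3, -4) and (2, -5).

Arc-length functional: J[y] = ∫ sqrt(1 + (y')^2) dx.
Lagrangian L = sqrt(1 + (y')^2) has no explicit y dependence, so ∂L/∂y = 0 and the Euler-Lagrange equation gives
    d/dx( y' / sqrt(1 + (y')^2) ) = 0  ⇒  y' / sqrt(1 + (y')^2) = const.
Hence y' is constant, so y(x) is affine.
Fitting the endpoints (-3, -4) and (2, -5):
    slope m = ((-5) − (-4)) / (2 − (-3)) = -1/5,
    intercept c = (-4) − m·(-3) = -23/5.
Extremal: y(x) = (-1/5) x - 23/5.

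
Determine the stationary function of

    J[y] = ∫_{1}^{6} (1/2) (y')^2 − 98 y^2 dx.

The Lagrangian is L = (1/2) (y')^2 − 98 y^2.
Compute ∂L/∂y = -196y, ∂L/∂y' = y'.
The Euler-Lagrange equation d/dx(∂L/∂y') − ∂L/∂y = 0 reduces to
    y'' + 196 y = 0.
Its general solution is
    y(x) = A sin(14x) + B cos(14x),
with A, B fixed by the endpoint conditions.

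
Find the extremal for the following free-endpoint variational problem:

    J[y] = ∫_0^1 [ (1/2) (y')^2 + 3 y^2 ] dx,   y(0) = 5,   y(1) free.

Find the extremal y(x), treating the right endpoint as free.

The Lagrangian L = (1/2) (y')^2 + 3 y^2 gives
    ∂L/∂y = 6 y,   ∂L/∂y' = y'.
Euler-Lagrange: y'' − 6 y = 0.
With k = sqrt(6), the general solution is
    y(x) = A cosh(sqrt(6) x) + B sinh(sqrt(6) x).
Fixed left endpoint y(0) = 5 ⇒ A = 5.
The right endpoint x = 1 is free, so the natural (transversality) condition is ∂L/∂y' |_{x=1} = 0, i.e. y'(1) = 0.
Compute y'(x) = A k sinh(k x) + B k cosh(k x), so
    y'(1) = A k sinh(k·1) + B k cosh(k·1) = 0
    ⇒ B = −A tanh(k·1) = − 5 tanh(sqrt(6)·1).
Therefore the extremal is
    y(x) = 5 cosh(sqrt(6) x) − 5 tanh(sqrt(6)·1) sinh(sqrt(6) x).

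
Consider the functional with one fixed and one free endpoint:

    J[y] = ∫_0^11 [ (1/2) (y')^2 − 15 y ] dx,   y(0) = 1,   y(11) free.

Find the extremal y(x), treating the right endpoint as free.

The Lagrangian L = (1/2) (y')^2 − 15 y gives
    ∂L/∂y = −15,   ∂L/∂y' = y'.
Euler-Lagrange: d/dx(y') − (−15) = 0, i.e. y'' + 15 = 0, so
    y(x) = −(15/2) x^2 + C1 x + C2.
Fixed left endpoint y(0) = 1 ⇒ C2 = 1.
The right endpoint x = 11 is free, so the natural (transversality) condition is ∂L/∂y' |_{x=11} = 0, i.e. y'(11) = 0.
Compute y'(x) = −15 x + C1, so y'(11) = −165 + C1 = 0 ⇒ C1 = 165.
Therefore the extremal is
    y(x) = −(15/2) x^2 + 165 x + 1.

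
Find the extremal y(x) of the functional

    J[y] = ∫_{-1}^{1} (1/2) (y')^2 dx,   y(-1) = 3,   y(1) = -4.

The Lagrangian is L = (1/2) (y')^2.
Compute ∂L/∂y = 0, ∂L/∂y' = y'.
The Euler-Lagrange equation d/dx(∂L/∂y') − ∂L/∂y = 0 reduces to
    y'' = 0.
Its general solution is
    y(x) = A x + B,
with A, B fixed by the endpoint conditions.
Applying the endpoint conditions y(-1) = 3 and y(1) = -4: solve A·-1 + B = 3 and A·1 + B = -4. Subtracting gives A(1 − -1) = -4 − 3, so A = -7/2, and B = 3 − A·-1 = -1/2. Therefore
    y(x) = (-7/2) x - 1/2.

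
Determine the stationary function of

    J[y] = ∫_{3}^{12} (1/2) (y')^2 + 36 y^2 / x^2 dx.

The Lagrangian is L = (1/2) (y')^2 + 36 y^2 / x^2.
Compute ∂L/∂y = 72y/x^2, ∂L/∂y' = y'.
The Euler-Lagrange equation d/dx(∂L/∂y') − ∂L/∂y = 0 reduces to
    y'' − 72/x^2 · y = 0  (x > 0).
Its general solution is
    y(x) = A x^9 + B x^(-8),
with A, B fixed by the endpoint conditions.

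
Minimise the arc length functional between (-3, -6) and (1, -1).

Arc-length functional: J[y] = ∫ sqrt(1 + (y')^2) dx.
Lagrangian L = sqrt(1 + (y')^2) has no explicit y dependence, so ∂L/∂y = 0 and the Euler-Lagrange equation gives
    d/dx( y' / sqrt(1 + (y')^2) ) = 0  ⇒  y' / sqrt(1 + (y')^2) = const.
Hence y' is constant, so y(x) is affine.
Fitting the endpoints (-3, -6) and (1, -1):
    slope m = ((-1) − (-6)) / (1 − (-3)) = 5/4,
    intercept c = (-6) − m·(-3) = -9/4.
Extremal: y(x) = (5/4) x - 9/4.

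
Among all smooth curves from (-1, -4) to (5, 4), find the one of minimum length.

Arc-length functional: J[y] = ∫ sqrt(1 + (y')^2) dx.
Lagrangian L = sqrt(1 + (y')^2) has no explicit y dependence, so ∂L/∂y = 0 and the Euler-Lagrange equation gives
    d/dx( y' / sqrt(1 + (y')^2) ) = 0  ⇒  y' / sqrt(1 + (y')^2) = const.
Hence y' is constant, so y(x) is affine.
Fitting the endpoints (-1, -4) and (5, 4):
    slope m = (4 − (-4)) / (5 − (-1)) = 4/3,
    intercept c = (-4) − m·(-1) = -8/3.
Extremal: y(x) = (4/3) x - 8/3.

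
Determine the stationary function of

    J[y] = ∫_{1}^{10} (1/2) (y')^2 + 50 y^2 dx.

The Lagrangian is L = (1/2) (y')^2 + 50 y^2.
Compute ∂L/∂y = 100y, ∂L/∂y' = y'.
The Euler-Lagrange equation d/dx(∂L/∂y') − ∂L/∂y = 0 reduces to
    y'' − 100 y = 0.
Its general solution is
    y(x) = A e^(10x) + B e^(−10x),
with A, B fixed by the endpoint conditions.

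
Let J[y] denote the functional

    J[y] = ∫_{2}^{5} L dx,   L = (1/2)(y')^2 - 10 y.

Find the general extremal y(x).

The Lagrangian is L = (1/2)(y')^2 - 10 y.
∂L/∂y = -10.
∂L/∂y' = y'.
The Euler-Lagrange equation d/dx(∂L/∂y') − ∂L/∂y = 0 becomes:
    y'' + 10 = 0
General solution: y(x) = -5 x^2 + A x + B, where A and B are arbitrary constants fixed by the endpoint conditions.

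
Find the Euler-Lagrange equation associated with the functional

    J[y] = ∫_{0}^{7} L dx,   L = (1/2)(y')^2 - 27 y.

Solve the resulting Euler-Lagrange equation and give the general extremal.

The Lagrangian is L = (1/2)(y')^2 - 27 y.
∂L/∂y = -27.
∂L/∂y' = y'.
The Euler-Lagrange equation d/dx(∂L/∂y') − ∂L/∂y = 0 becomes:
    y'' + 27 = 0
General solution: y(x) = -(27/2) x^2 + A x + B, where A and B are arbitrary constants fixed by the endpoint conditions.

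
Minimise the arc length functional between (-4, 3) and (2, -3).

Arc-length functional: J[y] = ∫ sqrt(1 + (y')^2) dx.
Lagrangian L = sqrt(1 + (y')^2) has no explicit y dependence, so ∂L/∂y = 0 and the Euler-Lagrange equation gives
    d/dx( y' / sqrt(1 + (y')^2) ) = 0  ⇒  y' / sqrt(1 + (y')^2) = const.
Hence y' is constant, so y(x) is affine.
Fitting the endpoints (-4, 3) and (2, -3):
    slope m = ((-3) − 3) / (2 − (-4)) = -1,
    intercept c = 3 − m·(-4) = -1.
Extremal: y(x) = -x - 1.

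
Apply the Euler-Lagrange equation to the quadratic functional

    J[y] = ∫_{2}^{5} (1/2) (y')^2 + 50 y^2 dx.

The Lagrangian is L = (1/2) (y')^2 + 50 y^2.
Compute ∂L/∂y = 100y, ∂L/∂y' = y'.
The Euler-Lagrange equation d/dx(∂L/∂y') − ∂L/∂y = 0 reduces to
    y'' − 100 y = 0.
Its general solution is
    y(x) = A e^(10x) + B e^(−10x),
with A, B fixed by the endpoint conditions.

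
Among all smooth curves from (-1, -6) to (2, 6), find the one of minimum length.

Arc-length functional: J[y] = ∫ sqrt(1 + (y')^2) dx.
Lagrangian L = sqrt(1 + (y')^2) has no explicit y dependence, so ∂L/∂y = 0 and the Euler-Lagrange equation gives
    d/dx( y' / sqrt(1 + (y')^2) ) = 0  ⇒  y' / sqrt(1 + (y')^2) = const.
Hence y' is constant, so y(x) is affine.
Fitting the endpoints (-1, -6) and (2, 6):
    slope m = (6 − (-6)) / (2 − (-1)) = 4,
    intercept c = (-6) − m·(-1) = -2.
Extremal: y(x) = 4 x - 2.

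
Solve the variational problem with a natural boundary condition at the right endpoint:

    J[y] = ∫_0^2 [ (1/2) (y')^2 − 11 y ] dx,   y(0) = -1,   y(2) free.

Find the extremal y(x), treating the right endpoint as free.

The Lagrangian L = (1/2) (y')^2 − 11 y gives
    ∂L/∂y = −11,   ∂L/∂y' = y'.
Euler-Lagrange: d/dx(y') − (−11) = 0, i.e. y'' + 11 = 0, so
    y(x) = −(11/2) x^2 + C1 x + C2.
Fixed left endpoint y(0) = -1 ⇒ C2 = -1.
The right endpoint x = 2 is free, so the natural (transversality) condition is ∂L/∂y' |_{x=2} = 0, i.e. y'(2) = 0.
Compute y'(x) = −11 x + C1, so y'(2) = −22 + C1 = 0 ⇒ C1 = 22.
Therefore the extremal is
    y(x) = −(11/2) x^2 + 22 x − 1.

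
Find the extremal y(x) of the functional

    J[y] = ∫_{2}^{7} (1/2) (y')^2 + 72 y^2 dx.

The Lagrangian is L = (1/2) (y')^2 + 72 y^2.
Compute ∂L/∂y = 144y, ∂L/∂y' = y'.
The Euler-Lagrange equation d/dx(∂L/∂y') − ∂L/∂y = 0 reduces to
    y'' − 144 y = 0.
Its general solution is
    y(x) = A e^(12x) + B e^(−12x),
with A, B fixed by the endpoint conditions.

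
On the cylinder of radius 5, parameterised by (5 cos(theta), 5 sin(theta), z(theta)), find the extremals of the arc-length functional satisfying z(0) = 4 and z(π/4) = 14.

Parameterise the cylinder of radius R = 5 as
    r(θ) = (5 cos θ, 5 sin θ, z(θ)).
The arc-length element is
    ds = sqrt(25 + (dz/dθ)^2) dθ,
so the Lagrangian is L = sqrt(25 + z'^2).
L depends on z' only, not on z or θ, so ∂L/∂z = 0 and
    ∂L/∂z' = z' / sqrt(25 + z'^2).
The Euler-Lagrange equation gives
    d/dθ( z' / sqrt(25 + z'^2) ) = 0,
so z' is constant. Integrating once:
    z(θ) = a θ + b,
a helix on the cylinder (a straight line when the cylinder is unrolled). The constants a, b are determined by the endpoint conditions.
With endpoint conditions z(0) = 4 and z(π/4) = 14: from z(0) = b we get b = 4, and a·π/4 + 4 = 14 gives a = 40/π, so
    z(θ) = (40/π) θ + 4.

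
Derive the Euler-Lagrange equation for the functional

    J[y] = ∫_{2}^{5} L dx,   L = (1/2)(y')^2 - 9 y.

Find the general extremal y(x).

The Lagrangian is L = (1/2)(y')^2 - 9 y.
∂L/∂y = -9.
∂L/∂y' = y'.
The Euler-Lagrange equation d/dx(∂L/∂y') − ∂L/∂y = 0 becomes:
    y'' + 9 = 0
General solution: y(x) = -(9/2) x^2 + A x + B, where A and B are arbitrary constants fixed by the endpoint conditions.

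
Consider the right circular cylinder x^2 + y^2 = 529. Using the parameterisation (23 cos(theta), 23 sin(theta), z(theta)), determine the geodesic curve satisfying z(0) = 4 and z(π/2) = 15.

Parameterise the cylinder of radius R = 23 as
    r(θ) = (23 cos θ, 23 sin θ, z(θ)).
The arc-length element is
    ds = sqrt(529 + (dz/dθ)^2) dθ,
so the Lagrangian is L = sqrt(529 + z'^2).
L depends on z' only, not on z or θ, so ∂L/∂z = 0 and
    ∂L/∂z' = z' / sqrt(529 + z'^2).
The Euler-Lagrange equation gives
    d/dθ( z' / sqrt(529 + z'^2) ) = 0,
so z' is constant. Integrating once:
    z(θ) = a θ + b,
a helix on the cylinder (a straight line when the cylinder is unrolled). The constants a, b are determined by the endpoint conditions.
With endpoint conditions z(0) = 4 and z(π/2) = 15: from z(0) = b we get b = 4, and a·π/2 + 4 = 15 gives a = 22/π, so
    z(θ) = (22/π) θ + 4.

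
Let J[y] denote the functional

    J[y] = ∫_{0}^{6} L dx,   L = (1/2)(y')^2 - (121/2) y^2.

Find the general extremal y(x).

The Lagrangian is L = (1/2)(y')^2 - (121/2) y^2.
∂L/∂y = -121y.
∂L/∂y' = y'.
The Euler-Lagrange equation d/dx(∂L/∂y') − ∂L/∂y = 0 becomes:
    y'' + 121 y = 0
General solution: y(x) = A sin(11x) + B cos(11x), where A and B are arbitrary constants fixed by the endpoint conditions.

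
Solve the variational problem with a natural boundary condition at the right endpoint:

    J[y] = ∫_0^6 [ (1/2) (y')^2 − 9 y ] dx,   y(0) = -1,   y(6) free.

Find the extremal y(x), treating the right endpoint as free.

The Lagrangian L = (1/2) (y')^2 − 9 y gives
    ∂L/∂y = −9,   ∂L/∂y' = y'.
Euler-Lagrange: d/dx(y') − (−9) = 0, i.e. y'' + 9 = 0, so
    y(x) = −(9/2) x^2 + C1 x + C2.
Fixed left endpoint y(0) = -1 ⇒ C2 = -1.
The right endpoint x = 6 is free, so the natural (transversality) condition is ∂L/∂y' |_{x=6} = 0, i.e. y'(6) = 0.
Compute y'(x) = −9 x + C1, so y'(6) = −54 + C1 = 0 ⇒ C1 = 54.
Therefore the extremal is
    y(x) = −(9/2) x^2 + 54 x − 1.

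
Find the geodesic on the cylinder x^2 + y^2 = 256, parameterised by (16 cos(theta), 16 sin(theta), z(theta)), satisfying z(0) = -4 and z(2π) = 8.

Parameterise the cylinder of radius R = 16 as
    r(θ) = (16 cos θ, 16 sin θ, z(θ)).
The arc-length element is
    ds = sqrt(256 + (dz/dθ)^2) dθ,
so the Lagrangian is L = sqrt(256 + z'^2).
L depends on z' only, not on z or θ, so ∂L/∂z = 0 and
    ∂L/∂z' = z' / sqrt(256 + z'^2).
The Euler-Lagrange equation gives
    d/dθ( z' / sqrt(256 + z'^2) ) = 0,
so z' is constant. Integrating once:
    z(θ) = a θ + b,
a helix on the cylinder (a straight line when the cylinder is unrolled). The constants a, b are determined by the endpoint conditions.
With endpoint conditions z(0) = -4 and z(2π) = 8: from z(0) = b we get b = -4, and a·2π + -4 = 8 gives a = 6/π, so
    z(θ) = (6/π) θ − 4.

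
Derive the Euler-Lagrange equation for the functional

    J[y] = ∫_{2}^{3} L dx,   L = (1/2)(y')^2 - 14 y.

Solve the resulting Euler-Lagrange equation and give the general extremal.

The Lagrangian is L = (1/2)(y')^2 - 14 y.
∂L/∂y = -14.
∂L/∂y' = y'.
The Euler-Lagrange equation d/dx(∂L/∂y') − ∂L/∂y = 0 becomes:
    y'' + 14 = 0
General solution: y(x) = -7 x^2 + A x + B, where A and B are arbitrary constants fixed by the endpoint conditions.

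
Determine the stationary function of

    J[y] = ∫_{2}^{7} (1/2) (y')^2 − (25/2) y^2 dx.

The Lagrangian is L = (1/2) (y')^2 − (25/2) y^2.
Compute ∂L/∂y = -25y, ∂L/∂y' = y'.
The Euler-Lagrange equation d/dx(∂L/∂y') − ∂L/∂y = 0 reduces to
    y'' + 25 y = 0.
Its general solution is
    y(x) = A sin(5x) + B cos(5x),
with A, B fixed by the endpoint conditions.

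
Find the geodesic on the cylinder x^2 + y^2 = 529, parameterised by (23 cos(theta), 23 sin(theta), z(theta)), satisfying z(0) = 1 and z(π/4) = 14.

Parameterise the cylinder of radius R = 23 as
    r(θ) = (23 cos θ, 23 sin θ, z(θ)).
The arc-length element is
    ds = sqrt(529 + (dz/dθ)^2) dθ,
so the Lagrangian is L = sqrt(529 + z'^2).
L depends on z' only, not on z or θ, so ∂L/∂z = 0 and
    ∂L/∂z' = z' / sqrt(529 + z'^2).
The Euler-Lagrange equation gives
    d/dθ( z' / sqrt(529 + z'^2) ) = 0,
so z' is constant. Integrating once:
    z(θ) = a θ + b,
a helix on the cylinder (a straight line when the cylinder is unrolled). The constants a, b are determined by the endpoint conditions.
With endpoint conditions z(0) = 1 and z(π/4) = 14: from z(0) = b we get b = 1, and a·π/4 + 1 = 14 gives a = 52/π, so
    z(θ) = (52/π) θ + 1.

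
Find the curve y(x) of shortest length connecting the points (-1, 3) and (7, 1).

Arc-length functional: J[y] = ∫ sqrt(1 + (y')^2) dx.
Lagrangian L = sqrt(1 + (y')^2) has no explicit y dependence, so ∂L/∂y = 0 and the Euler-Lagrange equation gives
    d/dx( y' / sqrt(1 + (y')^2) ) = 0  ⇒  y' / sqrt(1 + (y')^2) = const.
Hence y' is constant, so y(x) is affine.
Fitting the endpoints (-1, 3) and (7, 1):
    slope m = (1 − 3) / (7 − (-1)) = -1/4,
    intercept c = 3 − m·(-1) = 11/4.
Extremal: y(x) = (-1/4) x + 11/4.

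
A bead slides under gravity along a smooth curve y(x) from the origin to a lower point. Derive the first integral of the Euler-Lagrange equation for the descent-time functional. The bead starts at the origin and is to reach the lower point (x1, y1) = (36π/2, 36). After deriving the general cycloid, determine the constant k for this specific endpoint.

The Lagrangian L = sqrt((1 + y'^2) / y) has no explicit x dependence, so the Beltrami identity applies:
    L − y' ∂L/∂y' = C.
Compute ∂L/∂y' = y' / sqrt(y (1 + y'^2)).
Substitute:
    sqrt((1 + y'^2)/y) − y'·y' / sqrt(y (1 + y'^2))
    = (1 + y'^2) / sqrt(y (1 + y'^2)) − y'^2 / sqrt(y (1 + y'^2))
    = 1 / sqrt(y (1 + y'^2)) = C.
Squaring and rearranging gives the first integral
    y (1 + y'^2) = 1/C^2 =: k   (constant).
Solving this first-order ODE by the substitution
    y = (k/2)(1 − cos θ)
yields the cycloid parameterisation
    x(θ) = (k/2)(θ − sin θ),   y(θ) = (k/2)(1 − cos θ).
The constant k is fixed by the endpoint condition.
Now fit the given lower endpoint (x1, y1) = (36π/2, 36). At the bottom of the first arch (θ = π), the parametric equations give
    y(π) = (k/2)(1 − cos π) = k,
    x(π) = (k/2)(π − sin π) = kπ/2.
Matching y(π) = 36 gives k = 36, consistent with x(π) = 36π/2. Therefore the specific cycloid is
    x(θ) = (36/2)(θ − sin θ),   y(θ) = (36/2)(1 − cos θ).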